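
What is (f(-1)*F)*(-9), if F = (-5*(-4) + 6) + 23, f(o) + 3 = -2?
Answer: 2205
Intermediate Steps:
f(o) = -5 (f(o) = -3 - 2 = -5)
F = 49 (F = (20 + 6) + 23 = 26 + 23 = 49)
(f(-1)*F)*(-9) = -5*49*(-9) = -245*(-9) = 2205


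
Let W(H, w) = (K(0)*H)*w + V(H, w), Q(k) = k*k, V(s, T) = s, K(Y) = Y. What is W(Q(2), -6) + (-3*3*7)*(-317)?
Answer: 19975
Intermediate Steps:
Q(k) = k²
W(H, w) = H (W(H, w) = (0*H)*w + H = 0*w + H = 0 + H = H)
W(Q(2), -6) + (-3*3*7)*(-317) = 2² + (-3*3*7)*(-317) = 4 - 9*7*(-317) = 4 - 63*(-317) = 4 + 19971 = 19975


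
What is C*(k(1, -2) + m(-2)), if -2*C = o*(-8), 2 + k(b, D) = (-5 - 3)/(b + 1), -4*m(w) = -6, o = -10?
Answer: 180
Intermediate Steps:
m(w) = 3/2 (m(w) = -¼*(-6) = 3/2)
k(b, D) = -2 - 8/(1 + b) (k(b, D) = -2 + (-5 - 3)/(b + 1) = -2 - 8/(1 + b))
C = -40 (C = -(-5)*(-8) = -½*80 = -40)
C*(k(1, -2) + m(-2)) = -40*(2*(-5 - 1*1)/(1 + 1) + 3/2) = -40*(2*(-5 - 1)/2 + 3/2) = -40*(2*(½)*(-6) + 3/2) = -40*(-6 + 3/2) = -40*(-9/2) = 180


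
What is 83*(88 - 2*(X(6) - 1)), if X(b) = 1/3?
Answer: 22244/3 ≈ 7414.7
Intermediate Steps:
X(b) = ⅓
83*(88 - 2*(X(6) - 1)) = 83*(88 - 2*(⅓ - 1)) = 83*(88 - 2*(-⅔)) = 83*(88 + 4/3) = 83*(268/3) = 22244/3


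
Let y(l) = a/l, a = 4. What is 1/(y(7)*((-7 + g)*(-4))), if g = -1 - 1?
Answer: 7/144 ≈ 0.048611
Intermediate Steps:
g = -2
y(l) = 4/l
1/(y(7)*((-7 + g)*(-4))) = 1/((4/7)*((-7 - 2)*(-4))) = 1/((4*(⅐))*(-9*(-4))) = 1/((4/7)*36) = 1/(144/7) = 7/144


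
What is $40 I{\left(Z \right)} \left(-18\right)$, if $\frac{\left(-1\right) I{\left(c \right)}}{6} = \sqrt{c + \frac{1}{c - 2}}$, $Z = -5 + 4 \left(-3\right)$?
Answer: $\frac{77760 i \sqrt{19}}{19} \approx 17839.0 i$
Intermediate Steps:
$Z = -17$ ($Z = -5 - 12 = -17$)
$I{\left(c \right)} = - 6 \sqrt{c + \frac{1}{-2 + c}}$ ($I{\left(c \right)} = - 6 \sqrt{c + \frac{1}{c - 2}} = - 6 \sqrt{c + \frac{1}{-2 + c}}$)
$40 I{\left(Z \right)} \left(-18\right) = 40 \left(- 6 \sqrt{\frac{1 - 17 \left(-2 - 17\right)}{-2 - 17}}\right) \left(-18\right) = 40 \left(- 6 \sqrt{\frac{1 - -323}{-19}}\right) \left(-18\right) = 40 \left(- 6 \sqrt{- \frac{1 + 323}{19}}\right) \left(-18\right) = 40 \left(- 6 \sqrt{\left(- \frac{1}{19}\right) 324}\right) \left(-18\right) = 40 \left(- 6 \sqrt{- \frac{324}{19}}\right) \left(-18\right) = 40 \left(- 6 \frac{18 i \sqrt{19}}{19}\right) \left(-18\right) = 40 \left(- \frac{108 i \sqrt{19}}{19}\right) \left(-18\right) = - \frac{4320 i \sqrt{19}}{19} \left(-18\right) = \frac{77760 i \sqrt{19}}{19}$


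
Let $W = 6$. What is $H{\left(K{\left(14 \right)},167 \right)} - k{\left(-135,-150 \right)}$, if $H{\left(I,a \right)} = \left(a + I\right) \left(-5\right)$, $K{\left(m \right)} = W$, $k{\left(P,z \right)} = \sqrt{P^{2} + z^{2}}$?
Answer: $-865 - 15 \sqrt{181} \approx -1066.8$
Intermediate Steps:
$K{\left(m \right)} = 6$
$H{\left(I,a \right)} = - 5 I - 5 a$ ($H{\left(I,a \right)} = \left(I + a\right) \left(-5\right) = - 5 I - 5 a$)
$H{\left(K{\left(14 \right)},167 \right)} - k{\left(-135,-150 \right)} = \left(\left(-5\right) 6 - 835\right) - \sqrt{\left(-135\right)^{2} + \left(-150\right)^{2}} = \left(-30 - 835\right) - \sqrt{18225 + 22500} = -865 - \sqrt{40725} = -865 - 15 \sqrt{181}$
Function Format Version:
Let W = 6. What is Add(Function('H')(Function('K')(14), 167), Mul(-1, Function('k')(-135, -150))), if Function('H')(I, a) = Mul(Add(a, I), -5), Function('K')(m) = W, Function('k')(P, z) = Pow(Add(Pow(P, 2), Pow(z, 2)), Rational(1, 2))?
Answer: Add(-865, Mul(-15, Pow(181, Rational(1, 2)))) ≈ -1066.8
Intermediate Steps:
Function('K')(m) = 6
Function('H')(I, a) = Add(Mul(-5, I), Mul(-5, a)) (Function('H')(I, a) = Mul(Add(I, a), -5) = Add(Mul(-5, I), Mul(-5, a)))
Add(Function('H')(Function('K')(14), 167), Mul(-1, Function('k')(-135, -150))) = Add(Add(Mul(-5, 6), Mul(-5, 167)), Mul(-1, Pow(Add(Pow(-135, 2), Pow(-150, 2)), Rational(1, 2)))) = Add(Add(-30, -835), Mul(-1, Pow(Add(18225, 22500), Rational(1, 2)))) = Add(-865, Mul(-1, Pow(40725, Rational(1, 2)))) = Add(-865, Mul(-1, Mul(15, Pow(181, Rational(1, 2))))) = Add(-865, Mul(-15, Pow(181, Rational(1, 2))))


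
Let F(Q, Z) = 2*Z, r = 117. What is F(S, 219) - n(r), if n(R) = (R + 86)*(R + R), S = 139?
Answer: -47064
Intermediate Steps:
n(R) = 2*R*(86 + R) (n(R) = (86 + R)*(2*R) = 2*R*(86 + R))
F(S, 219) - n(r) = 2*219 - 2*117*(86 + 117) = 438 - 2*117*203 = 438 - 1*47502 = 438 - 47502 = -47064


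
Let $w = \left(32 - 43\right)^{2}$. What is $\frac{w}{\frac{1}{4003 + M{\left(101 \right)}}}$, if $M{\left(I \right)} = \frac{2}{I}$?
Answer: $\frac{48920905}{101} \approx 4.8437 \cdot 10^{5}$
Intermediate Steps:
$w = 121$ ($w = \left(-11\right)^{2} = 121$)
$\frac{w}{\frac{1}{4003 + M{\left(101 \right)}}} = \frac{121}{\frac{1}{4003 + \frac{2}{101}}} = \frac{121}{\frac{1}{\frac{404305}{101}}} = \frac{121}{\frac{101}{404305}} = 121 \cdot \frac{404305}{101} = \frac{48920905}{101}$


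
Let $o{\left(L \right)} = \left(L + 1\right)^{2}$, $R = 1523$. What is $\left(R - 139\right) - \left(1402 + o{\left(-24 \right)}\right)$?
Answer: $-547$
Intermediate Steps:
$o{\left(L \right)} = \left(1 + L\right)^{2}$
$\left(R - 139\right) - \left(1402 + o{\left(-24 \right)}\right) = \left(1523 - 139\right) - \left(1402 + \left(1 - 24\right)^{2}\right) = 1384 - 1931 = -547$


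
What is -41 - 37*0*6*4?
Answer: -41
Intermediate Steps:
-41 - 37*0*6*4 = -41 - 0*4 = -41 - 37*0 = -41 + 0 = -41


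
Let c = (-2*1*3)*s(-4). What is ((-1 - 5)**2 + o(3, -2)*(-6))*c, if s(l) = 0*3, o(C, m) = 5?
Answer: 0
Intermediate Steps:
s(l) = 0
c = 0 (c = (-2*1*3)*0 = -2*3*0 = -6*0 = 0)
((-1 - 5)**2 + o(3, -2)*(-6))*c = ((-1 - 5)**2 + 5*(-6))*0 = ((-6)**2 - 30)*0 = (36 - 30)*0 = 6*0 = 0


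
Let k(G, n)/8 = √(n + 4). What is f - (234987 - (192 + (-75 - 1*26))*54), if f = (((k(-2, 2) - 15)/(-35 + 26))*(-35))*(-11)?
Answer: -688294/3 - 3080*√6/9 ≈ -2.3027e+5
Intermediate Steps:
k(G, n) = 8*√(4 + n) (k(G, n) = 8*√(n + 4) = 8*√(4 + n))
f = 1925/3 - 3080*√6/9 (f = (((8*√(4 + 2) - 15)/(-35 + 26))*(-35))*(-11) = (((8*√6 - 15)/(-9))*(-35))*(-11) = (((-15 + 8*√6)*(-⅑))*(-35))*(-11) = ((5/3 - 8*√6/9)*(-35))*(-11) = (-175/3 + 280*√6/9)*(-11) = 1925/3 - 3080*√6/9 ≈ -196.60)
f - (234987 - (192 + (-75 - 1*26))*54) = (1925/3 - 3080*√6/9) - (234987 - (192 + (-75 - 1*26))*54) = (1925/3 - 3080*√6/9) - (234987 - (192 + (-75 - 26))*54) = (1925/3 - 3080*√6/9) - (234987 - (192 - 101)*54) = (1925/3 - 3080*√6/9) - (234987 - 91*54) = (1925/3 - 3080*√6/9) - (234987 - 1*4914) = (1925/3 - 3080*√6/9) - (234987 - 4914) = (1925/3 - 3080*√6/9) - 1*230073 = (1925/3 - 3080*√6/9) - 230073 = -688294/3 - 3080*√6/9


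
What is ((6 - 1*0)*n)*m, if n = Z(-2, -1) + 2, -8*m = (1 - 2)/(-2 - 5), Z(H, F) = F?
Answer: -3/28 ≈ -0.10714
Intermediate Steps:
m = -1/56 (m = -(1 - 2)/(8*(-2 - 5)) = -(-1)/(8*(-7)) = -(-1)*(-1)/(8*7) = -⅛*⅐ = -1/56 ≈ -0.017857)
n = 1 (n = -1 + 2 = 1)
((6 - 1*0)*n)*m = ((6 - 1*0)*1)*(-1/56) = ((6 + 0)*1)*(-1/56) = (6*1)*(-1/56) = 6*(-1/56) = -3/28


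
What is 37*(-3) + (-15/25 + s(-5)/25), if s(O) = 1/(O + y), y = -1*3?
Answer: -22321/200 ≈ -111.60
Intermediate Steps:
y = -3
s(O) = 1/(-3 + O) (s(O) = 1/(O - 3) = 1/(-3 + O))
37*(-3) + (-15/25 + s(-5)/25) = 37*(-3) + (-15/25 + 1/(-3 - 5*25)) = -111 + (-15*1/25 + (1/25)/(-8)) = -111 + (-⅗ - ⅛*1/25) = -111 + (-⅗ - 1/200) = -111 - 121/200 = -22321/200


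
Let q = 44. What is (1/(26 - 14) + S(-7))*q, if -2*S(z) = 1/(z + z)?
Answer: 110/21 ≈ 5.2381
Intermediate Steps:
S(z) = -1/(4*z) (S(z) = -1/(2*(z + z)) = -1/(2*z)/2 = -1/(4*z))
(1/(26 - 14) + S(-7))*q = (1/(26 - 14) - ¼/(-7))*44 = (1/12 - ¼*(-⅐))*44 = (1/12 + 1/28)*44 = (5/42)*44 = 110/21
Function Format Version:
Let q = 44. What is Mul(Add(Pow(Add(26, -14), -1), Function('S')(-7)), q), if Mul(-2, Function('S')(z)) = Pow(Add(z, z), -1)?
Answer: Rational(110, 21) ≈ 5.2381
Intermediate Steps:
Function('S')(z) = Mul(Rational(-1, 4), Pow(z, -1)) (Function('S')(z) = Mul(Rational(-1, 2), Pow(Add(z, z), -1)) = Mul(Rational(-1, 2), Pow(Mul(2, z), -1)) = Mul(Rational(-1, 2), Mul(Rational(1, 2), Pow(z, -1))) = Mul(Rational(-1, 4), Pow(z, -1)))
Mul(Add(Pow(Add(26, -14), -1), Function('S')(-7)), q) = Mul(Add(Pow(Add(26, -14), -1), Mul(Rational(-1, 4), Pow(-7, -1))), 44) = Mul(Add(Pow(12, -1), Mul(Rational(-1, 4), Rational(-1, 7))), 44) = Mul(Add(Rational(1, 12), Rational(1, 28)), 44) = Mul(Rational(5, 42), 44) = Rational(110, 21)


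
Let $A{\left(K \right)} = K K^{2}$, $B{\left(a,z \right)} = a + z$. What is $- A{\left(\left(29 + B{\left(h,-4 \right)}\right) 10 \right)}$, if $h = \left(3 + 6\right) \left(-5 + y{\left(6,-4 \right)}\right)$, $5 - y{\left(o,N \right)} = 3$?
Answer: $8000$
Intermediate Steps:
$y{\left(o,N \right)} = 2$ ($y{\left(o,N \right)} = 5 - 3 = 2$)
$h = -27$ ($h = \left(3 + 6\right) \left(-5 + 2\right) = 9 \left(-3\right) = -27$)
$A{\left(K \right)} = K^{3}$
$- A{\left(\left(29 + B{\left(h,-4 \right)}\right) 10 \right)} = - \left(\left(29 - 31\right) 10\right)^{3} = - \left(\left(-2\right) 10\right)^{3} = - \left(-20\right)^{3} = \left(-1\right) \left(-8000\right) = 8000$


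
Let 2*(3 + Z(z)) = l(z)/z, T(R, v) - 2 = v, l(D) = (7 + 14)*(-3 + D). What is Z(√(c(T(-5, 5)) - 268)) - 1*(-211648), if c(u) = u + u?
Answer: 423311/2 + 63*I*√254/508 ≈ 2.1166e+5 + 1.9765*I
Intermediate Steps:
l(D) = -63 + 21*D (l(D) = 21*(-3 + D) = -63 + 21*D)
T(R, v) = 2 + v
c(u) = 2*u
Z(z) = -3 + (-63 + 21*z)/(2*z) (Z(z) = -3 + ((-63 + 21*z)/z)/2 = -3 + (-63 + 21*z)/(2*z))
Z(√(c(T(-5, 5)) - 268)) - 1*(-211648) = 3*(-21 + 5*√(2*(2 + 5) - 268))/(2*(√(2*(2 + 5) - 268))) - 1*(-211648) = 3*(-21 + 5*√(2*7 - 268))/(2*(√(2*7 - 268))) + 211648 = 3*(-21 + 5*√(14 - 268))/(2*(√(14 - 268))) + 211648 = 3*(-21 + 5*√(-254))/(2*(√(-254))) + 211648 = 3*(-21 + 5*(I*√254))/(2*((I*√254))) + 211648 = 3*(-I*√254/254)*(-21 + 5*I*√254)/2 + 211648 = -3*I*√254*(-21 + 5*I*√254)/508 + 211648 = 211648 - 3*I*√254*(-21 + 5*I*√254)/508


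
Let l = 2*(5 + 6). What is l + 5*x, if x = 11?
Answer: 77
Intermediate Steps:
l = 22 (l = 2*11 = 22)
l + 5*x = 22 + 5*11 = 22 + 55 = 77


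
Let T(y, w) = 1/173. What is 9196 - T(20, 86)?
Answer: 1590907/173 ≈ 9196.0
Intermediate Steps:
T(y, w) = 1/173
9196 - T(20, 86) = 9196 - 1*1/173 = 9196 - 1/173 = 1590907/173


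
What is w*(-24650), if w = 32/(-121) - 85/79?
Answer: 315840450/9559 ≈ 33041.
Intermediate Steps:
w = -12813/9559 (w = 32*(-1/121) - 85*1/79 = -32/121 - 85/79 = -12813/9559 ≈ -1.3404)
w*(-24650) = -12813/9559*(-24650) = 315840450/9559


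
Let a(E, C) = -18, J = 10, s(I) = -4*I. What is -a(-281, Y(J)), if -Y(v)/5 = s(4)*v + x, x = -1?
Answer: 18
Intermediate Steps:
Y(v) = 5 + 80*v (Y(v) = -5*((-4*4)*v - 1) = -5*(-16*v - 1) = -5*(-1 - 16*v) = 5 + 80*v)
-a(-281, Y(J)) = -1*(-18) = 18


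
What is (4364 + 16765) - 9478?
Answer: 11651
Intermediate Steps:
(4364 + 16765) - 9478 = 21129 - 9478 = 11651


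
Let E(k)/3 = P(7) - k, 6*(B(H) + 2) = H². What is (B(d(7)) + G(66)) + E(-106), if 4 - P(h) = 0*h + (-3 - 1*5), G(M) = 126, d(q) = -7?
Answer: 2917/6 ≈ 486.17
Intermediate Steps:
P(h) = 12 (P(h) = 4 - (0*h + (-3 - 1*5)) = 4 - (0 + (-3 - 5)) = 4 - (0 - 8) = 4 - 1*(-8) = 4 + 8 = 12)
B(H) = -2 + H²/6
E(k) = 36 - 3*k (E(k) = 3*(12 - k) = 36 - 3*k)
(B(d(7)) + G(66)) + E(-106) = ((-2 + (⅙)*(-7)²) + 126) + (36 - 3*(-106)) = ((-2 + (⅙)*49) + 126) + (36 + 318) = ((-2 + 49/6) + 126) + 354 = (37/6 + 126) + 354 = 793/6 + 354 = 2917/6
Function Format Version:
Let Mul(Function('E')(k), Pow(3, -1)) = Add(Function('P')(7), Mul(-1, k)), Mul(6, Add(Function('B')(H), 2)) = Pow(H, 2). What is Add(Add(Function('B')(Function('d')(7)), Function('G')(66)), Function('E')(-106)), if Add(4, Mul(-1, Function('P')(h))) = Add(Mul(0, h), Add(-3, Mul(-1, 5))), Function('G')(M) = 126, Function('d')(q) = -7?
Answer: Rational(2917, 6) ≈ 486.17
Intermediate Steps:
Function('P')(h) = 12 (Function('P')(h) = Add(4, Mul(-1, Add(Mul(0, h), Add(-3, Mul(-1, 5))))) = Add(4, Mul(-1, Add(0, Add(-3, -5)))) = Add(4, Mul(-1, Add(0, -8))) = Add(4, Mul(-1, -8)) = Add(4, 8) = 12)
Function('B')(H) = Add(-2, Mul(Rational(1, 6), Pow(H, 2)))
Function('E')(k) = Add(36, Mul(-3, k)) (Function('E')(k) = Mul(3, Add(12, Mul(-1, k))) = Add(36, Mul(-3, k)))
Add(Add(Function('B')(Function('d')(7)), Function('G')(66)), Function('E')(-106)) = Add(Add(Add(-2, Mul(Rational(1, 6), Pow(-7, 2))), 126), Add(36, Mul(-3, -106))) = Add(Add(Add(-2, Mul(Rational(1, 6), 49)), 126), Add(36, 318)) = Add(Add(Add(-2, Rational(49, 6)), 126), 354) = Add(Add(Rational(37, 6), 126), 354) = Add(Rational(793, 6), 354) = Rational(2917, 6)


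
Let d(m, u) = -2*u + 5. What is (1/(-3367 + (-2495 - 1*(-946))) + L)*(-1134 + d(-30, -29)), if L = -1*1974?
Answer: 10393182135/4916 ≈ 2.1142e+6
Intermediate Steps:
d(m, u) = 5 - 2*u
L = -1974
(1/(-3367 + (-2495 - 1*(-946))) + L)*(-1134 + d(-30, -29)) = (1/(-3367 + (-2495 - 1*(-946))) - 1974)*(-1134 + (5 - 2*(-29))) = (1/(-3367 + (-2495 + 946)) - 1974)*(-1134 + (5 + 58)) = (1/(-3367 - 1549) - 1974)*(-1134 + 63) = (1/(-4916) - 1974)*(-1071) = (-1/4916 - 1974)*(-1071) = -9704185/4916*(-1071) = 10393182135/4916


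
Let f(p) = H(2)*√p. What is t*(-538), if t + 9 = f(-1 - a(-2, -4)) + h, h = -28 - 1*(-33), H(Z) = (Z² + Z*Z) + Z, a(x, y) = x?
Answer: -3228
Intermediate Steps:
H(Z) = Z + 2*Z² (H(Z) = (Z² + Z²) + Z = 2*Z² + Z = Z + 2*Z²)
h = 5 (h = -28 + 33 = 5)
f(p) = 10*√p (f(p) = (2*(1 + 2*2))*√p = (2*(1 + 4))*√p = (2*5)*√p = 10*√p)
t = 6 (t = -9 + (10*√(-1 - 1*(-2)) + 5) = -9 + (10*√(-1 + 2) + 5) = -9 + (10*√1 + 5) = -9 + (10*1 + 5) = -9 + (10 + 5) = -9 + 15 = 6)
t*(-538) = 6*(-538) = -3228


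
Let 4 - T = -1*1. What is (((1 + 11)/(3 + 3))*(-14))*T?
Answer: -140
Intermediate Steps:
T = 5 (T = 4 - (-1) = 4 - 1*(-1) = 4 + 1 = 5)
(((1 + 11)/(3 + 3))*(-14))*T = (((1 + 11)/(3 + 3))*(-14))*5 = ((12/6)*(-14))*5 = ((12*(⅙))*(-14))*5 = (2*(-14))*5 = -28*5 = -140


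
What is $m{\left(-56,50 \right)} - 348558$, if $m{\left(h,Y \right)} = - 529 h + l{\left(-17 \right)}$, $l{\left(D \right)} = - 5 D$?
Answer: $-318849$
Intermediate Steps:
$m{\left(h,Y \right)} = 85 - 529 h$ ($m{\left(h,Y \right)} = - 529 h - -85 = - 529 h + 85 = 85 - 529 h$)
$m{\left(-56,50 \right)} - 348558 = \left(85 - -29624\right) - 348558 = \left(85 + 29624\right) - 348558 = 29709 - 348558 = -318849$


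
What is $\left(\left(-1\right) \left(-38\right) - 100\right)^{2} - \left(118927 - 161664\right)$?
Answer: $46581$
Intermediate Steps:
$\left(\left(-1\right) \left(-38\right) - 100\right)^{2} - \left(118927 - 161664\right) = \left(38 - 100\right)^{2} - \left(118927 - 161664\right) = \left(-62\right)^{2} - -42737 = 3844 + 42737 = 46581$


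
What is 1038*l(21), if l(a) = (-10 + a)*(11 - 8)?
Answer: 34254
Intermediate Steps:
l(a) = -30 + 3*a (l(a) = (-10 + a)*3 = -30 + 3*a)
1038*l(21) = 1038*(-30 + 3*21) = 1038*(-30 + 63) = 1038*33 = 34254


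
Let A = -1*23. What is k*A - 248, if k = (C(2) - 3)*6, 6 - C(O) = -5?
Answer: -1352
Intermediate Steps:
C(O) = 11 (C(O) = 6 - 1*(-5) = 6 + 5 = 11)
A = -23
k = 48 (k = (11 - 3)*6 = 8*6 = 48)
k*A - 248 = 48*(-23) - 248 = -1104 - 248 = -1352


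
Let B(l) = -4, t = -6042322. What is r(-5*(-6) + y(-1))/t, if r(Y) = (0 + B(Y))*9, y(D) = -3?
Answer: 18/3021161 ≈ 5.9580e-6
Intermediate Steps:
r(Y) = -36 (r(Y) = (0 - 4)*9 = -4*9 = -36)
r(-5*(-6) + y(-1))/t = -36/(-6042322) = -36*(-1/6042322) = 18/3021161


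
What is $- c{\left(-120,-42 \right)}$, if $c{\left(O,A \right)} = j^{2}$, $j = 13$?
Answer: $-169$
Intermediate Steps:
$c{\left(O,A \right)} = 169$ ($c{\left(O,A \right)} = 13^{2} = 169$)
$- c{\left(-120,-42 \right)} = \left(-1\right) 169 = -169$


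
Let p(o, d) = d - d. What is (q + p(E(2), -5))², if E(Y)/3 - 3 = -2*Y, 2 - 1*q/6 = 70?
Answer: 166464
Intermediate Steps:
q = -408 (q = 12 - 6*70 = 12 - 420 = -408)
E(Y) = 9 - 6*Y (E(Y) = 9 + 3*(-2*Y) = 9 - 6*Y)
p(o, d) = 0
(q + p(E(2), -5))² = (-408 + 0)² = (-408)² = 166464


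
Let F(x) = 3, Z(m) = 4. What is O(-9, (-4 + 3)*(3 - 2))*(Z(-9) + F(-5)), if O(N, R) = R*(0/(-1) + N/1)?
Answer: 63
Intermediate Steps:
O(N, R) = N*R (O(N, R) = R*(0*(-1) + N*1) = R*(0 + N) = R*N = N*R)
O(-9, (-4 + 3)*(3 - 2))*(Z(-9) + F(-5)) = (-9*(-4 + 3)*(3 - 2))*(4 + 3) = -(-9)*7 = -9*(-1)*7 = 9*7 = 63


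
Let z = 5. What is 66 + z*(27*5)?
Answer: 741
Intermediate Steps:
66 + z*(27*5) = 66 + 5*(27*5) = 66 + 5*135 = 66 + 675 = 741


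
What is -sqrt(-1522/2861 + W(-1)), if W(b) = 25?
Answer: -sqrt(200278583)/2861 ≈ -4.9465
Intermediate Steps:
-sqrt(-1522/2861 + W(-1)) = -sqrt(-1522/2861 + 25) = -sqrt(70003/2861) = -sqrt(200278583)/2861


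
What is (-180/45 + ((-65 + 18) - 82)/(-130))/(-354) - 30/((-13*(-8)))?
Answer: -3221/11505 ≈ -0.27997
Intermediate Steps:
(-180/45 + ((-65 + 18) - 82)/(-130))/(-354) - 30/((-13*(-8))) = (-180*1/45 + (-47 - 82)*(-1/130))*(-1/354) - 30/104 = (-4 - 129*(-1/130))*(-1/354) - 30*1/104 = (-4 + 129/130)*(-1/354) - 15/52 = -391/130*(-1/354) - 15/52 = 391/46020 - 15/52 = -3221/11505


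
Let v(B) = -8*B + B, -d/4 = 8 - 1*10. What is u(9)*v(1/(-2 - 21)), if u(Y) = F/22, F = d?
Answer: 28/253 ≈ 0.11067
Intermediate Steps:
d = 8 (d = -4*(8 - 1*10) = -4*(8 - 10) = -4*(-2) = 8)
F = 8
u(Y) = 4/11 (u(Y) = 8/22 = 8*(1/22) = 4/11)
v(B) = -7*B
u(9)*v(1/(-2 - 21)) = 4*(-7/(-2 - 21))/11 = 4*(-7/(-23))/11 = 4*(-7*(-1/23))/11 = (4/11)*(7/23) = 28/253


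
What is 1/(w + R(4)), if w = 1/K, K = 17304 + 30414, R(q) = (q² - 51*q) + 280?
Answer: 47718/4390057 ≈ 0.010870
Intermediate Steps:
R(q) = 280 + q² - 51*q
K = 47718
w = 1/47718 ≈ 2.0956e-5
1/(w + R(4)) = 1/(1/47718 + (280 + 4² - 51*4)) = 1/(1/47718 + (280 + 16 - 204)) = 1/(1/47718 + 92) = 1/(4390057/47718) = 47718/4390057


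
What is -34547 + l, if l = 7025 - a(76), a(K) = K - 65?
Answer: -27533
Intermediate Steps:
a(K) = -65 + K
l = 7014 (l = 7025 - (-65 + 76) = 7025 - 1*11 = 7025 - 11 = 7014)
-34547 + l = -34547 + 7014 = -27533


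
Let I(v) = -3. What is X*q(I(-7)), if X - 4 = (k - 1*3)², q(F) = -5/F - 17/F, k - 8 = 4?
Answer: 1870/3 ≈ 623.33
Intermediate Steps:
k = 12 (k = 8 + 4 = 12)
q(F) = -22/F
X = 85 (X = 4 + (12 - 1*3)² = 4 + (12 - 3)² = 4 + 9² = 4 + 81 = 85)
X*q(I(-7)) = 85*(-22/(-3)) = 85*(-22*(-⅓)) = 85*(22/3) = 1870/3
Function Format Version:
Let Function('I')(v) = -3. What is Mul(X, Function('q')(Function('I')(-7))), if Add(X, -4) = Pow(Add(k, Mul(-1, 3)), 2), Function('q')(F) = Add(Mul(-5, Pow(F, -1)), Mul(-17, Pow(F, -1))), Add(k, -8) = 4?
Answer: Rational(1870, 3) ≈ 623.33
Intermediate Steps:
k = 12 (k = Add(8, 4) = 12)
Function('q')(F) = Mul(-22, Pow(F, -1))
X = 85 (X = Add(4, Pow(Add(12, Mul(-1, 3)), 2)) = Add(4, Pow(Add(12, -3), 2)) = Add(4, Pow(9, 2)) = Add(4, 81) = 85)
Mul(X, Function('q')(Function('I')(-7))) = Mul(85, Mul(-22, Pow(-3, -1))) = Mul(85, Mul(-22, Rational(-1, 3))) = Mul(85, Rational(22, 3)) = Rational(1870, 3)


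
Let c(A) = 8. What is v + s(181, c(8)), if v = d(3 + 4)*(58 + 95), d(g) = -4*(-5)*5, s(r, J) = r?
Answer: 15481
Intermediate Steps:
d(g) = 100 (d(g) = 20*5 = 100)
v = 15300 (v = 100*(58 + 95) = 100*153 = 15300)
v + s(181, c(8)) = 15300 + 181 = 15481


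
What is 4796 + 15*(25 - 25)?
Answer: 4796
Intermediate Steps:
4796 + 15*(25 - 25) = 4796 + 15*0 = 4796 + 0 = 4796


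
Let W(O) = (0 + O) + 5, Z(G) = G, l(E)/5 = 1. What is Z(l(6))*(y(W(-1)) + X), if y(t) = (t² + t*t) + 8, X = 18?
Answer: 290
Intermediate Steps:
l(E) = 5 (l(E) = 5*1 = 5)
W(O) = 5 + O (W(O) = O + 5 = 5 + O)
y(t) = 8 + 2*t² (y(t) = (t² + t²) + 8 = 2*t² + 8 = 8 + 2*t²)
Z(l(6))*(y(W(-1)) + X) = 5*((8 + 2*(5 - 1)²) + 18) = 5*((8 + 2*4²) + 18) = 5*((8 + 2*16) + 18) = 5*((8 + 32) + 18) = 5*(40 + 18) = 5*58 = 290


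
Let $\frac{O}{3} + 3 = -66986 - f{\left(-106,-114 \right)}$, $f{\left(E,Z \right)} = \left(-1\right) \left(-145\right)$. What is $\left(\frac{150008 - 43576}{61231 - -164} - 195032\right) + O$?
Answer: $- \frac{24338958998}{61395} \approx -3.9643 \cdot 10^{5}$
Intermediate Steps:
$f{\left(E,Z \right)} = 145$
$O = -201402$ ($O = -9 + 3 \left(-66986 - 145\right) = -9 + 3 \left(-67131\right) = -9 - 201393 = -201402$)
$\left(\frac{150008 - 43576}{61231 - -164} - 195032\right) + O = \left(\frac{150008 - 43576}{61231 - -164} - 195032\right) - 201402 = \left(\frac{106432}{61231 + \left(324 - 160\right)} - 195032\right) - 201402 = \left(\frac{106432}{61231 + 164} - 195032\right) - 201402 = \left(\frac{106432}{61395} - 195032\right) - 201402 = - \frac{11973883208}{61395} - 201402 = - \frac{24338958998}{61395}$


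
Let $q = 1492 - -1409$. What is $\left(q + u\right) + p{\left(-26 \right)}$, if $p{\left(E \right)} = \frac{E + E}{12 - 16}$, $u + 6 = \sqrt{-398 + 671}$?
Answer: $2908 + \sqrt{273} \approx 2924.5$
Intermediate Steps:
$u = -6 + \sqrt{273}$ ($u = -6 + \sqrt{-398 + 671} = -6 + \sqrt{273} \approx 10.523$)
$p{\left(E \right)} = - \frac{E}{2}$ ($p{\left(E \right)} = \frac{2 E}{-4} = 2 E \left(- \frac{1}{4}\right) = - \frac{E}{2}$)
$q = 2901$ ($q = 1492 + 1409 = 2901$)
$\left(q + u\right) + p{\left(-26 \right)} = \left(2901 - \left(6 - \sqrt{273}\right)\right) - -13 = \left(2895 + \sqrt{273}\right) + 13 = 2908 + \sqrt{273}$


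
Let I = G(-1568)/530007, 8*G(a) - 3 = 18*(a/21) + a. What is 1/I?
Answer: -4240056/2909 ≈ -1457.6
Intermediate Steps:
G(a) = 3/8 + 13*a/56 (G(a) = 3/8 + (18*(a/21) + a)/8 = 3/8 + (6*a/7 + a)/8 = 3/8 + (13*a/7)/8 = 3/8 + 13*a/56)
I = -2909/4240056 (I = (3/8 + (13/56)*(-1568))/530007 = (3/8 - 364)*(1/530007) = -2909/8*1/530007 = -2909/4240056 ≈ -0.00068608)
1/I = 1/(-2909/4240056) = -4240056/2909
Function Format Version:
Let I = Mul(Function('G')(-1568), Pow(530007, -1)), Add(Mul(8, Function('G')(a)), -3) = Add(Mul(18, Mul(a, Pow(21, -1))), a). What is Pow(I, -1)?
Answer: Rational(-4240056, 2909) ≈ -1457.6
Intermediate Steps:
Function('G')(a) = Add(Rational(3, 8), Mul(Rational(13, 56), a)) (Function('G')(a) = Add(Rational(3, 8), Mul(Rational(1, 8), Add(Mul(18, Mul(a, Pow(21, -1))), a))) = Add(Rational(3, 8), Mul(Rational(1, 8), Add(Mul(18, Mul(a, Rational(1, 21))), a))) = Add(Rational(3, 8), Mul(Rational(1, 8), Add(Mul(18, Mul(Rational(1, 21), a)), a))) = Add(Rational(3, 8), Mul(Rational(1, 8), Add(Mul(Rational(6, 7), a), a))) = Add(Rational(3, 8), Mul(Rational(1, 8), Mul(Rational(13, 7), a))) = Add(Rational(3, 8), Mul(Rational(13, 56), a)))
I = Rational(-2909, 4240056) (I = Mul(Add(Rational(3, 8), Mul(Rational(13, 56), -1568)), Pow(530007, -1)) = Mul(Add(Rational(3, 8), -364), Rational(1, 530007)) = Mul(Rational(-2909, 8), Rational(1, 530007)) = Rational(-2909, 4240056) ≈ -0.00068608)
Pow(I, -1) = Pow(Rational(-2909, 4240056), -1) = Rational(-4240056, 2909)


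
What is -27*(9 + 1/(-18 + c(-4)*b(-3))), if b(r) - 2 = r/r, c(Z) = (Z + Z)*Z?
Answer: -6327/26 ≈ -243.35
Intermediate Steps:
c(Z) = 2*Z² (c(Z) = (2*Z)*Z = 2*Z²)
b(r) = 3 (b(r) = 2 + r/r = 2 + 1 = 3)
-27*(9 + 1/(-18 + c(-4)*b(-3))) = -27*(9 + 1/(-18 + (2*(-4)²)*3)) = -27*(9 + 1/(-18 + (2*16)*3)) = -27*(9 + 1/(-18 + 32*3)) = -27*(9 + 1/(-18 + 96)) = -27*(9 + 1/78) = -27*703/78 = -6327/26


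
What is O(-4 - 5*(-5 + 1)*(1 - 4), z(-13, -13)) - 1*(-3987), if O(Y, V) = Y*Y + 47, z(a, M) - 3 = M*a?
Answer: 8130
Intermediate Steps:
z(a, M) = 3 + M*a
O(Y, V) = 47 + Y**2 (O(Y, V) = Y**2 + 47 = 47 + Y**2)
O(-4 - 5*(-5 + 1)*(1 - 4), z(-13, -13)) - 1*(-3987) = (47 + (-4 - 5*(-5 + 1)*(1 - 4))**2) - 1*(-3987) = (47 + (-4 - (-20)*(-3))**2) + 3987 = (47 + (-4 - 5*12)**2) + 3987 = (47 + (-4 - 60)**2) + 3987 = (47 + (-64)**2) + 3987 = (47 + 4096) + 3987 = 4143 + 3987 = 8130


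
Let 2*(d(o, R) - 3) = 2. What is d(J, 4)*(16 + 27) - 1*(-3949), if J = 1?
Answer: 4121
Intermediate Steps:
d(o, R) = 4 (d(o, R) = 3 + (1/2)*2 = 3 + 1 = 4)
d(J, 4)*(16 + 27) - 1*(-3949) = 4*(16 + 27) - 1*(-3949) = 4*43 + 3949 = 172 + 3949 = 4121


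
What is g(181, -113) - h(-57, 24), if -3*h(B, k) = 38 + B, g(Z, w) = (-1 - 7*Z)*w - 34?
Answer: 429731/3 ≈ 1.4324e+5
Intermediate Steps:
g(Z, w) = -34 + w*(-1 - 7*Z) (g(Z, w) = w*(-1 - 7*Z) - 34 = -34 + w*(-1 - 7*Z))
h(B, k) = -38/3 - B/3 (h(B, k) = -(38 + B)/3 = -38/3 - B/3)
g(181, -113) - h(-57, 24) = (-34 - 1*(-113) - 7*181*(-113)) - (-38/3 - ⅓*(-57)) = (-34 + 113 + 143171) - (-38/3 + 19) = 143250 - 1*19/3 = 143250 - 19/3 = 429731/3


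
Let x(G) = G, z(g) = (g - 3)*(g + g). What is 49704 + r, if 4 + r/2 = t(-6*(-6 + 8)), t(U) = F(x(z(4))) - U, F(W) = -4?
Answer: 49712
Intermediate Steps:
z(g) = 2*g*(-3 + g) (z(g) = (-3 + g)*(2*g) = 2*g*(-3 + g))
t(U) = -4 - U
r = 8 (r = -8 + 2*(-4 - (-6)*(-6 + 8)) = -8 + 2*(-4 - (-6)*2) = -8 + 2*(-4 - 1*(-12)) = -8 + 2*(-4 + 12) = -8 + 2*8 = -8 + 16 = 8)
49704 + r = 49704 + 8 = 49712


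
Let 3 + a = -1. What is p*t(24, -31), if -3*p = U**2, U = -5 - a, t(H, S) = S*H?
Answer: 248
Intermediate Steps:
a = -4 (a = -3 - 1 = -4)
t(H, S) = H*S
U = -1 (U = -5 - 1*(-4) = -5 + 4 = -1)
p = -1/3 (p = -1/3*(-1)**2 = -1/3*1 = -1/3 ≈ -0.33333)
p*t(24, -31) = -8*(-31) = -1/3*(-744) = 248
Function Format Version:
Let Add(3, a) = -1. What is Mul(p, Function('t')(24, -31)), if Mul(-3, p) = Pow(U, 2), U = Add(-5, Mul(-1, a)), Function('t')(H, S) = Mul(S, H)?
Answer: 248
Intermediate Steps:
a = -4 (a = Add(-3, -1) = -4)
Function('t')(H, S) = Mul(H, S)
U = -1 (U = Add(-5, Mul(-1, -4)) = Add(-5, 4) = -1)
p = Rational(-1, 3) (p = Mul(Rational(-1, 3), Pow(-1, 2)) = Mul(Rational(-1, 3), 1) = Rational(-1, 3) ≈ -0.33333)
Mul(p, Function('t')(24, -31)) = Mul(Rational(-1, 3), Mul(24, -31)) = Mul(Rational(-1, 3), -744) = 248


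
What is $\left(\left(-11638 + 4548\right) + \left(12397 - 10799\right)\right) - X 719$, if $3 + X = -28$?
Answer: $16797$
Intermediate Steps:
$X = -31$ ($X = -3 - 28 = -31$)
$\left(\left(-11638 + 4548\right) + \left(12397 - 10799\right)\right) - X 719 = \left(\left(-11638 + 4548\right) + \left(12397 - 10799\right)\right) - \left(-31\right) 719 = \left(-7090 + \left(12397 - 10799\right)\right) - -22289 = \left(-7090 + 1598\right) + 22289 = -5492 + 22289 = 16797$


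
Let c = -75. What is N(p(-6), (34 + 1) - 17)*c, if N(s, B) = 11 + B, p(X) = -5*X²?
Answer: -2175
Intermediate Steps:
N(p(-6), (34 + 1) - 17)*c = (11 + ((34 + 1) - 17))*(-75) = (11 + (35 - 17))*(-75) = (11 + 18)*(-75) = 29*(-75) = -2175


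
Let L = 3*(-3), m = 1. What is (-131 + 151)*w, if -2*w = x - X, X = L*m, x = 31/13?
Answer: -1480/13 ≈ -113.85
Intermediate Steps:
L = -9
x = 31/13 (x = 31*(1/13) = 31/13 ≈ 2.3846)
X = -9 (X = -9*1 = -9)
w = -74/13 (w = -(31/13 - 1*(-9))/2 = -(31/13 + 9)/2 = -½*148/13 = -74/13 ≈ -5.6923)
(-131 + 151)*w = (-131 + 151)*(-74/13) = 20*(-74/13) = -1480/13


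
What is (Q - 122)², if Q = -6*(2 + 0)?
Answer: 17956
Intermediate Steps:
Q = -12 (Q = -6*2 = -12)
(Q - 122)² = (-12 - 122)² = (-134)² = 17956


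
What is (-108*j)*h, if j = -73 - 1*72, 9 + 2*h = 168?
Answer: 1244970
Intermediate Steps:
h = 159/2 (h = -9/2 + (½)*168 = -9/2 + 84 = 159/2 ≈ 79.500)
j = -145 (j = -73 - 72 = -145)
(-108*j)*h = -108*(-145)*(159/2) = 15660*(159/2) = 1244970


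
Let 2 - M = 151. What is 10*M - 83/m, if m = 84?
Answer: -125243/84 ≈ -1491.0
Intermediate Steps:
M = -149 (M = 2 - 1*151 = 2 - 151 = -149)
10*M - 83/m = 10*(-149) - 83/84 = -1490 - 83*1/84 = -1490 - 83/84 = -125243/84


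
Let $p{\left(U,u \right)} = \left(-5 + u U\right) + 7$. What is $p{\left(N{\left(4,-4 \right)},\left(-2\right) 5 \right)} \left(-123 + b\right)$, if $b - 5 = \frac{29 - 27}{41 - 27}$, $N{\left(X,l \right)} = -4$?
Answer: $-4950$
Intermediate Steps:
$p{\left(U,u \right)} = 2 + U u$ ($p{\left(U,u \right)} = \left(-5 + U u\right) + 7 = 2 + U u$)
$b = \frac{36}{7}$ ($b = 5 + \frac{29 - 27}{41 - 27} = 5 + \frac{2}{41 - 27} = 5 + \frac{2}{14} = 5 + 2 \cdot \frac{1}{14} = 5 + \frac{1}{7} = \frac{36}{7} \approx 5.1429$)
$p{\left(N{\left(4,-4 \right)},\left(-2\right) 5 \right)} \left(-123 + b\right) = \left(2 - 4 \left(\left(-2\right) 5\right)\right) \left(-123 + \frac{36}{7}\right) = \left(2 - -40\right) \left(- \frac{825}{7}\right) = \left(2 + 40\right) \left(- \frac{825}{7}\right) = 42 \left(- \frac{825}{7}\right) = -4950$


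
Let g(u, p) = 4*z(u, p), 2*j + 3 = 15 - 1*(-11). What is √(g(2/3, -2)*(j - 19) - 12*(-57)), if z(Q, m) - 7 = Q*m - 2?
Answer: √574 ≈ 23.958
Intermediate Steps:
z(Q, m) = 5 + Q*m (z(Q, m) = 7 + (Q*m - 2) = 7 + (-2 + Q*m) = 5 + Q*m)
j = 23/2 (j = -3/2 + (15 - 1*(-11))/2 = -3/2 + (15 + 11)/2 = -3/2 + (½)*26 = -3/2 + 13 = 23/2 ≈ 11.500)
g(u, p) = 20 + 4*p*u (g(u, p) = 4*(5 + u*p) = 4*(5 + p*u) = 20 + 4*p*u)
√(g(2/3, -2)*(j - 19) - 12*(-57)) = √((20 + 4*(-2)*(2/3))*(23/2 - 19) - 12*(-57)) = √((20 + 4*(-2)*(2*(⅓)))*(-15/2) + 684) = √((20 + 4*(-2)*(⅔))*(-15/2) + 684) = √((20 - 16/3)*(-15/2) + 684) = √((44/3)*(-15/2) + 684) = √(-110 + 684) = √574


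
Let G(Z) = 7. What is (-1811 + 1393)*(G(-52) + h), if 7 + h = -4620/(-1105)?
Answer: -386232/221 ≈ -1747.7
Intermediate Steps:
h = -623/221 (h = -7 - 4620/(-1105) = -7 - 4620*(-1/1105) = -7 + 924/221 = -623/221 ≈ -2.8190)
(-1811 + 1393)*(G(-52) + h) = (-1811 + 1393)*(7 - 623/221) = -418*924/221 = -386232/221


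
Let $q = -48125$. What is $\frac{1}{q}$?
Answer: $- \frac{1}{48125} \approx -2.0779 \cdot 10^{-5}$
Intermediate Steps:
$\frac{1}{q} = \frac{1}{-48125} = - \frac{1}{48125}$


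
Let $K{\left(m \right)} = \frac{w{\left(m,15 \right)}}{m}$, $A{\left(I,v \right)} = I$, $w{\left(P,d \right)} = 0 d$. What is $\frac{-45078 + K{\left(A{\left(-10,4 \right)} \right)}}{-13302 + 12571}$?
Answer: $\frac{45078}{731} \approx 61.666$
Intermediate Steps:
$w{\left(P,d \right)} = 0$
$K{\left(m \right)} = 0$ ($K{\left(m \right)} = \frac{0}{m} = 0$)
$\frac{-45078 + K{\left(A{\left(-10,4 \right)} \right)}}{-13302 + 12571} = \frac{-45078 + 0}{-13302 + 12571} = - \frac{45078}{-731} = \left(-45078\right) \left(- \frac{1}{731}\right) = \frac{45078}{731}$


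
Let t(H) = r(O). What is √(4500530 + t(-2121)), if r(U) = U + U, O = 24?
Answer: √4500578 ≈ 2121.5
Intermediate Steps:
r(U) = 2*U
t(H) = 48 (t(H) = 2*24 = 48)
√(4500530 + t(-2121)) = √(4500530 + 48) = √4500578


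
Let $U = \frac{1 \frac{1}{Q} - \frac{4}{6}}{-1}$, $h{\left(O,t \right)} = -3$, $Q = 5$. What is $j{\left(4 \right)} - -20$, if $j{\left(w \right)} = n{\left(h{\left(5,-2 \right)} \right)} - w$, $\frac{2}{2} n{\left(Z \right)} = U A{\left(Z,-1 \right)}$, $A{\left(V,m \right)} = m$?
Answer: $\frac{233}{15} \approx 15.533$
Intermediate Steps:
$U = \frac{7}{15}$ ($U = \frac{1 \cdot \frac{1}{5} - \frac{4}{6}}{-1} = \left(1 \cdot \frac{1}{5} - \frac{2}{3}\right) \left(-1\right) = \left(\frac{1}{5} - \frac{2}{3}\right) \left(-1\right) = \left(- \frac{7}{15}\right) \left(-1\right) = \frac{7}{15} \approx 0.46667$)
$n{\left(Z \right)} = - \frac{7}{15}$ ($n{\left(Z \right)} = \frac{7}{15} \left(-1\right) = - \frac{7}{15}$)
$j{\left(w \right)} = - \frac{7}{15} - w$
$j{\left(4 \right)} - -20 = \left(- \frac{7}{15} - 4\right) - -20 = \left(- \frac{7}{15} - 4\right) + 20 = - \frac{67}{15} + 20 = \frac{233}{15}$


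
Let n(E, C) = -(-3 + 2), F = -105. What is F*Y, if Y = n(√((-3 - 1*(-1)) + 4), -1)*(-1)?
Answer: 105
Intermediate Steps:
n(E, C) = 1 (n(E, C) = -1*(-1) = 1)
Y = -1 (Y = 1*(-1) = -1)
F*Y = -105*(-1) = 105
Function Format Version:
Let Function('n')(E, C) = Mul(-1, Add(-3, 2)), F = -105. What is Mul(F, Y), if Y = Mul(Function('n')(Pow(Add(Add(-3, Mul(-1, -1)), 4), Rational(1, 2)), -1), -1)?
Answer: 105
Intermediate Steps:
Function('n')(E, C) = 1 (Function('n')(E, C) = Mul(-1, -1) = 1)
Y = -1 (Y = Mul(1, -1) = -1)
Mul(F, Y) = Mul(-105, -1) = 105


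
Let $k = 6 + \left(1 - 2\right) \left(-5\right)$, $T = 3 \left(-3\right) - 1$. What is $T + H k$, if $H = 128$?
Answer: $1398$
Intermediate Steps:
$T = -10$ ($T = -9 - 1 = -10$)
$k = 11$ ($k = 6 - -5 = 6 + 5 = 11$)
$T + H k = -10 + 128 \cdot 11 = -10 + 1408 = 1398$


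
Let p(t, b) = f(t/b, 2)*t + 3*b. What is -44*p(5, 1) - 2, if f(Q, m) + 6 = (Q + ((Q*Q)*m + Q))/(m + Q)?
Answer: -4898/7 ≈ -699.71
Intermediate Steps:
f(Q, m) = -6 + (2*Q + m*Q**2)/(Q + m) (f(Q, m) = -6 + (Q + ((Q*Q)*m + Q))/(m + Q) = -6 + (Q + (Q**2*m + Q))/(Q + m) = -6 + (Q + (m*Q**2 + Q))/(Q + m) = -6 + (Q + (Q + m*Q**2))/(Q + m) = -6 + (2*Q + m*Q**2)/(Q + m))
p(t, b) = 3*b + t*(-12 - 4*t/b + 2*t**2/b**2)/(2 + t/b) (p(t, b) = ((-6*2 - 4*t/b + 2*(t/b)**2)/(t/b + 2))*t + 3*b = ((-12 - 4*t/b + 2*(t**2/b**2))/(2 + t/b))*t + 3*b = ((-12 - 4*t/b + 2*t**2/b**2)/(2 + t/b))*t + 3*b = t*(-12 - 4*t/b + 2*t**2/b**2)/(2 + t/b) + 3*b = 3*b + t*(-12 - 4*t/b + 2*t**2/b**2)/(2 + t/b))
-44*p(5, 1) - 2 = -44*(2*5**3 + 6*1**3 - 9*5*1**2 - 4*1*5**2)/(1*(5 + 2*1)) - 2 = -44*(2*125 + 6*1 - 9*5*1 - 4*1*25)/(5 + 2) - 2 = -44*(250 + 6 - 45 - 100)/7 - 2 = -44*111/7 - 2 = -4884/7 - 2 = -4898/7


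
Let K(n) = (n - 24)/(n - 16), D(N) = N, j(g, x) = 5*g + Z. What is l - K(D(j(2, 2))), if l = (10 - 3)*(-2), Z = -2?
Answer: -16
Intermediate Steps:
j(g, x) = -2 + 5*g (j(g, x) = 5*g - 2 = -2 + 5*g)
l = -14 (l = 7*(-2) = -14)
K(n) = (-24 + n)/(-16 + n)
l - K(D(j(2, 2))) = -14 - (-24 + (-2 + 5*2))/(-16 + (-2 + 5*2)) = -14 - (-24 + (-2 + 10))/(-16 + (-2 + 10)) = -14 - (-24 + 8)/(-16 + 8) = -14 - (-16)/(-8) = -14 - (-1)*(-16)/8 = -14 - 1*2 = -14 - 2 = -16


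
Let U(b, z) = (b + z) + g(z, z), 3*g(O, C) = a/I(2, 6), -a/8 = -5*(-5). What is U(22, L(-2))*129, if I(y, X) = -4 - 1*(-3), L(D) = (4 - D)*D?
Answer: 9890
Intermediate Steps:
a = -200 (a = -(-40)*(-5) = -8*25 = -200)
L(D) = D*(4 - D)
I(y, X) = -1 (I(y, X) = -4 + 3 = -1)
g(O, C) = 200/3 (g(O, C) = (-200/(-1))/3 = (-200*(-1))/3 = (1/3)*200 = 200/3)
U(b, z) = 200/3 + b + z (U(b, z) = (b + z) + 200/3 = 200/3 + b + z)
U(22, L(-2))*129 = (200/3 + 22 - 2*(4 - 1*(-2)))*129 = (200/3 + 22 - 2*(4 + 2))*129 = (200/3 + 22 - 2*6)*129 = (200/3 + 22 - 12)*129 = (230/3)*129 = 9890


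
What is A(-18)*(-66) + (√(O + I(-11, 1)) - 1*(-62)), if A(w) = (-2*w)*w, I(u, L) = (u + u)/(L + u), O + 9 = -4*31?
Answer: 42830 + I*√3270/5 ≈ 42830.0 + 11.437*I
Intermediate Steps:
O = -133 (O = -9 - 4*31 = -9 - 124 = -133)
I(u, L) = 2*u/(L + u) (I(u, L) = (2*u)/(L + u) = 2*u/(L + u))
A(w) = -2*w²
A(-18)*(-66) + (√(O + I(-11, 1)) - 1*(-62)) = -2*(-18)²*(-66) + (√(-133 + 2*(-11)/(1 - 11)) - 1*(-62)) = -2*324*(-66) + (√(-133 + 2*(-11)/(-10)) + 62) = -648*(-66) + (√(-133 + 2*(-11)*(-⅒)) + 62) = 42768 + (√(-133 + 11/5) + 62) = 42768 + (√(-654/5) + 62) = 42768 + (I*√3270/5 + 62) = 42768 + (62 + I*√3270/5) = 42830 + I*√3270/5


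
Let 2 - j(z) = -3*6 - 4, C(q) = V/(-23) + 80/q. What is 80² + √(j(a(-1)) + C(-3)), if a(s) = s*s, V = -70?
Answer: 6400 + √1794/69 ≈ 6400.6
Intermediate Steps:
a(s) = s²
C(q) = 70/23 + 80/q (C(q) = -70/(-23) + 80/q = -70*(-1/23) + 80/q = 70/23 + 80/q)
j(z) = 24 (j(z) = 2 - (-3*6 - 4) = 2 - (-18 - 4) = 2 - 1*(-22) = 2 + 22 = 24)
80² + √(j(a(-1)) + C(-3)) = 80² + √(24 + (70/23 + 80/(-3))) = 6400 + √(24 + (70/23 + 80*(-⅓))) = 6400 + √(24 + (70/23 - 80/3)) = 6400 + √(24 - 1630/69) = 6400 + √(26/69) = 6400 + √1794/69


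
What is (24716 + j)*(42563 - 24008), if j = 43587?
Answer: 1267362165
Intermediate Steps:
(24716 + j)*(42563 - 24008) = (24716 + 43587)*(42563 - 24008) = 68303*18555 = 1267362165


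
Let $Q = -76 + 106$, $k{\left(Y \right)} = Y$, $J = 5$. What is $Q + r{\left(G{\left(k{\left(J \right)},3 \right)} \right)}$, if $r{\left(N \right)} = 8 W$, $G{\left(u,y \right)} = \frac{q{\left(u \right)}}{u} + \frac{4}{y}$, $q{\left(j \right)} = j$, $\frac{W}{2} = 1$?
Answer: $46$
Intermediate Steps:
$W = 2$ ($W = 2 \cdot 1 = 2$)
$G{\left(u,y \right)} = 1 + \frac{4}{y}$ ($G{\left(u,y \right)} = \frac{u}{u} + \frac{4}{y} = 1 + \frac{4}{y}$)
$r{\left(N \right)} = 16$ ($r{\left(N \right)} = 8 \cdot 2 = 16$)
$Q = 30$
$Q + r{\left(G{\left(k{\left(J \right)},3 \right)} \right)} = 30 + 16 = 46$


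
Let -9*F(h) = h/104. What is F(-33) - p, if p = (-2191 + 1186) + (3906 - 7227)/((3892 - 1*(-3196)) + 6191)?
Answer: 4164945461/4143048 ≈ 1005.3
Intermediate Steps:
F(h) = -h/936 (F(h) = -h/(9*104) = -h/936)
p = -13348716/13279 (p = -1005 - 3321/((3892 + 3196) + 6191) = -1005 - 3321/(7088 + 6191) = -1005 - 3321/13279 = -13348716/13279 ≈ -1005.3)
F(-33) - p = -1/936*(-33) - 1*(-13348716/13279) = 11/312 + 13348716/13279 = 4164945461/4143048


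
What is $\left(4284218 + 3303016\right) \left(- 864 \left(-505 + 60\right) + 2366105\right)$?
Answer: $20869332031890$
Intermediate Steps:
$\left(4284218 + 3303016\right) \left(- 864 \left(-505 + 60\right) + 2366105\right) = 7587234 \left(\left(-864\right) \left(-445\right) + 2366105\right) = 7587234 \left(384480 + 2366105\right) = 7587234 \cdot 2750585 = 20869332031890$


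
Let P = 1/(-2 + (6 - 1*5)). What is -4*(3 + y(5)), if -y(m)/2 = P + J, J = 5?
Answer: 20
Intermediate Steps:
P = -1 (P = 1/(-2 + (6 - 5)) = 1/(-2 + 1) = 1/(-1) = -1)
y(m) = -8 (y(m) = -2*(-1 + 5) = -2*4 = -8)
-4*(3 + y(5)) = -4*(3 - 8) = -4*(-5) = 20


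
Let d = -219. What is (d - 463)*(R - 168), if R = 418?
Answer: -170500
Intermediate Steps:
(d - 463)*(R - 168) = (-219 - 463)*(418 - 168) = -682*250 = -170500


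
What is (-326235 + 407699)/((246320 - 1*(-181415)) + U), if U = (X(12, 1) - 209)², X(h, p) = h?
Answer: 10183/58318 ≈ 0.17461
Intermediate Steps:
U = 38809 (U = (12 - 209)² = (-197)² = 38809)
(-326235 + 407699)/((246320 - 1*(-181415)) + U) = (-326235 + 407699)/((246320 - 1*(-181415)) + 38809) = 81464/((246320 + 181415) + 38809) = 81464/(427735 + 38809) = 81464/466544 = 81464*(1/466544) = 10183/58318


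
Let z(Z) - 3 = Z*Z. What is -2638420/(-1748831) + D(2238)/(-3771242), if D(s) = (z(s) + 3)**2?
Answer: -21936084891643589930/3297632459051 ≈ -6.6521e+6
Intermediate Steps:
z(Z) = 3 + Z**2 (z(Z) = 3 + Z*Z = 3 + Z**2)
D(s) = (6 + s**2)**2 (D(s) = ((3 + s**2) + 3)**2 = (6 + s**2)**2)
-2638420/(-1748831) + D(2238)/(-3771242) = -2638420/(-1748831) + (6 + 2238**2)**2/(-3771242) = -2638420*(-1/1748831) + (6 + 5008644)**2*(-1/3771242) = 2638420/1748831 + 5008650**2*(-1/3771242) = 2638420/1748831 + 25086574822500*(-1/3771242) = 2638420/1748831 - 12543287411250/1885621 = -21936084891643589930/3297632459051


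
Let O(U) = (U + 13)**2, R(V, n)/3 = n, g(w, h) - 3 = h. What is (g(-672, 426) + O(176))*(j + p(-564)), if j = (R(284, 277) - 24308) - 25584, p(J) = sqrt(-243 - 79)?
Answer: -1773555150 + 36150*I*sqrt(322) ≈ -1.7736e+9 + 6.4869e+5*I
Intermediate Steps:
g(w, h) = 3 + h
R(V, n) = 3*n
O(U) = (13 + U)**2
p(J) = I*sqrt(322) (p(J) = sqrt(-322) = I*sqrt(322))
j = -49061 (j = (3*277 - 24308) - 25584 = (831 - 24308) - 25584 = -23477 - 25584 = -49061)
(g(-672, 426) + O(176))*(j + p(-564)) = ((3 + 426) + (13 + 176)**2)*(-49061 + I*sqrt(322)) = (429 + 189**2)*(-49061 + I*sqrt(322)) = (429 + 35721)*(-49061 + I*sqrt(322)) = 36150*(-49061 + I*sqrt(322)) = -1773555150 + 36150*I*sqrt(322)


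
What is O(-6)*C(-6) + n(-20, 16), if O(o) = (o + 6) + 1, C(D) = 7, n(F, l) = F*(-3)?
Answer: 67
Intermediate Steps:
n(F, l) = -3*F
O(o) = 7 + o (O(o) = (6 + o) + 1 = 7 + o)
O(-6)*C(-6) + n(-20, 16) = (7 - 6)*7 - 3*(-20) = 1*7 + 60 = 7 + 60 = 67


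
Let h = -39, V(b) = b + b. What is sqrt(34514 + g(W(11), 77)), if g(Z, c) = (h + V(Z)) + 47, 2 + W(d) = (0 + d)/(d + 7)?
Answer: sqrt(310673)/3 ≈ 185.79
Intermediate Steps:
V(b) = 2*b
W(d) = -2 + d/(7 + d) (W(d) = -2 + (0 + d)/(d + 7) = -2 + d/(7 + d))
g(Z, c) = 8 + 2*Z (g(Z, c) = (-39 + 2*Z) + 47 = 8 + 2*Z)
sqrt(34514 + g(W(11), 77)) = sqrt(34514 + (8 + 2*((-14 - 1*11)/(7 + 11)))) = sqrt(34514 + (8 + 2*((-14 - 11)/18))) = sqrt(34514 + (8 + 2*((1/18)*(-25)))) = sqrt(34514 + (8 + 2*(-25/18))) = sqrt(34514 + (8 - 25/9)) = sqrt(34514 + 47/9) = sqrt(310673/9) = sqrt(310673)/3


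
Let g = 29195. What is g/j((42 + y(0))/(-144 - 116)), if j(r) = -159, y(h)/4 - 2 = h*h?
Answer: -29195/159 ≈ -183.62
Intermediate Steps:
y(h) = 8 + 4*h**2 (y(h) = 8 + 4*(h*h) = 8 + 4*h**2)
g/j((42 + y(0))/(-144 - 116)) = 29195/(-159) = 29195*(-1/159) = -29195/159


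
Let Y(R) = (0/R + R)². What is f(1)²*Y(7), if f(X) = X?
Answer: 49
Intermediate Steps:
Y(R) = R² (Y(R) = (0 + R)² = R²)
f(1)²*Y(7) = 1²*7² = 1*49 = 49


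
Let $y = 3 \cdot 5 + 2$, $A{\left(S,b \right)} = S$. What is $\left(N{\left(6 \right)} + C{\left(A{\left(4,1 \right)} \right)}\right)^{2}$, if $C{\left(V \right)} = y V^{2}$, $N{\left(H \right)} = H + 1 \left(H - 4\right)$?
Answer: $78400$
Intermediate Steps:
$N{\left(H \right)} = -4 + 2 H$ ($N{\left(H \right)} = H + 1 \left(H - 4\right) = H + 1 \left(-4 + H\right) = H + \left(-4 + H\right) = -4 + 2 H$)
$y = 17$ ($y = 15 + 2 = 17$)
$C{\left(V \right)} = 17 V^{2}$
$\left(N{\left(6 \right)} + C{\left(A{\left(4,1 \right)} \right)}\right)^{2} = \left(\left(-4 + 2 \cdot 6\right) + 17 \cdot 4^{2}\right)^{2} = \left(\left(-4 + 12\right) + 17 \cdot 16\right)^{2} = \left(8 + 272\right)^{2} = 280^{2} = 78400$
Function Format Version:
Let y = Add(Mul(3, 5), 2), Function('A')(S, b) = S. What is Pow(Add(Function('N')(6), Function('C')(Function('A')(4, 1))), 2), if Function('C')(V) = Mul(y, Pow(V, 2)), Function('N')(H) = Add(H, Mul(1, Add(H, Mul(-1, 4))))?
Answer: 78400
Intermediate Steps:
Function('N')(H) = Add(-4, Mul(2, H)) (Function('N')(H) = Add(H, Mul(1, Add(H, -4))) = Add(H, Mul(1, Add(-4, H))) = Add(H, Add(-4, H)) = Add(-4, Mul(2, H)))
y = 17 (y = Add(15, 2) = 17)
Function('C')(V) = Mul(17, Pow(V, 2))
Pow(Add(Function('N')(6), Function('C')(Function('A')(4, 1))), 2) = Pow(Add(Add(-4, Mul(2, 6)), Mul(17, Pow(4, 2))), 2) = Pow(Add(Add(-4, 12), Mul(17, 16)), 2) = Pow(Add(8, 272), 2) = Pow(280, 2) = 78400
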